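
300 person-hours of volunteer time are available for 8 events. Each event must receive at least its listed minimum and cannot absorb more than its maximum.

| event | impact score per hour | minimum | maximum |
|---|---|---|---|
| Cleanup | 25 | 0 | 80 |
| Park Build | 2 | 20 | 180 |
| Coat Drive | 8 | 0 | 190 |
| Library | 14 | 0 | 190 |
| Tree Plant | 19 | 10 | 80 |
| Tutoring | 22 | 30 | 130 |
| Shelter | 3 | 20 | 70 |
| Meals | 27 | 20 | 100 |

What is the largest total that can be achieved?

Meeting every minimum uses 0+20+0+0+10+30+20+20 = 100 person-hours, leaving 200.
Rank by impact score per hour: Meals 27 > Cleanup 25 > Tutoring 22 > Tree Plant 19 > Library 14 > Coat Drive 8 > Shelter 3 > Park Build 2.
Give Meals 80 more to hit its cap of 100 ; 120 left.
Give Cleanup 80 more to hit its cap of 80 ; 40 left.
Tutoring has room for 100 more but only 40 remain, so it gets 70.
Total = 25×80 + 2×20 + 19×10 + 22×70 + 3×20 + 27×100 = 6530.

6530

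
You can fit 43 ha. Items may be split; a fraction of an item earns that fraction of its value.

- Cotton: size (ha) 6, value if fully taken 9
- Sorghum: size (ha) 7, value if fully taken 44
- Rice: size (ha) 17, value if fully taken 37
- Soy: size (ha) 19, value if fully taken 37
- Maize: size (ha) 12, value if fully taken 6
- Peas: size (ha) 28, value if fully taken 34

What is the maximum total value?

Best value per unit of size first: Sorghum 44/7≈6.29, Rice 37/17≈2.18, Soy 37/19≈1.95, Cotton 9/6≈1.5, Peas 34/28≈1.21, Maize 6/12≈0.5.
Sorghum: take in full, 7 ha for value 44 — 36 left.
Rice: take in full, 17 ha for value 37 — 19 left.
Take all of Soy (19 ha, value 37) — 0 ha left.
Total value = 118.

118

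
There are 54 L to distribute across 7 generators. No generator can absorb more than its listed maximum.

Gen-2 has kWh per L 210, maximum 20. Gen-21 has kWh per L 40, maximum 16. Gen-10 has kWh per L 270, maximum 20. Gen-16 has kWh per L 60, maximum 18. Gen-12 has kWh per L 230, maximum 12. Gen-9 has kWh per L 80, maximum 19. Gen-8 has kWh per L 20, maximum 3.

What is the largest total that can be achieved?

12520

Order the generators by kWh per L: Gen-10 270 > Gen-12 230 > Gen-2 210 > Gen-9 80 > Gen-16 60 > Gen-21 40 > Gen-8 20.
Give Gen-10 20 to hit its cap of 20 ; 34 left.
Give Gen-12 12 to hit its cap of 12 ; 22 left.
Gen-2 takes 20 to reach its cap of 20 ; 2 left.
Only 2 left; Gen-9 takes them to reach 2.
Total = 210×20 + 270×20 + 230×12 + 80×2 = 12520.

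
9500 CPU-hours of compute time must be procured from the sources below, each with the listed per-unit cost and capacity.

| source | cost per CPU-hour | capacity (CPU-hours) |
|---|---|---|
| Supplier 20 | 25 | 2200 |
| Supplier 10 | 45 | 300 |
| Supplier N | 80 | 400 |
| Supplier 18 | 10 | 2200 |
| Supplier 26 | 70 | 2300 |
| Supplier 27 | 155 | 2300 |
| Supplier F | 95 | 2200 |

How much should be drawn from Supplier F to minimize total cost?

2100

Fill from the cheapest source first.
Take 2200 from Supplier 18 at 10 → need 7300 more.
Take 2200 from Supplier 20 at 25 → need 5100 more.
Supplier 10 (45): use full 300 → 4800 CPU-hours to go.
Take 2300 from Supplier 26 at 70 → need 2500 more.
Supplier N (80): use full 400 → 2100 CPU-hours to go.
Take 2100 from Supplier F at 95 to finish.
Supplier 27: unused.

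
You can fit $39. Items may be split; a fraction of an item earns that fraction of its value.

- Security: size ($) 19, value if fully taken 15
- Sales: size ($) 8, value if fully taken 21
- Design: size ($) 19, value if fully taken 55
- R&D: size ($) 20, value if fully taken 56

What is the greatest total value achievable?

Rank by value-to-size ratio: Design 55/19≈2.89, R&D 56/20≈2.8, Sales 21/8≈2.62, Security 15/19≈0.789.
Take all of Design (19 $, value 55) → 20 $ left.
All 20 $ of R&D fit (value 56) → 0 remain.
Total value = 111.

111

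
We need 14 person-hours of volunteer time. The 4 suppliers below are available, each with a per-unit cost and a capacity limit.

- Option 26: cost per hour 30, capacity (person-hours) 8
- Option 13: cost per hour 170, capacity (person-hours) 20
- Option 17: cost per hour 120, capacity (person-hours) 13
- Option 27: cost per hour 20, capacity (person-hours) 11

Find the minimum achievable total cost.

Fill from the cheapest supplier first.
Take 11 from Option 27 at 20 — need 3 more.
Take 3 from Option 26 at 30 to finish.
Option 17, Option 13: unused.
Cost = 11×20 + 3×30 = 310.

310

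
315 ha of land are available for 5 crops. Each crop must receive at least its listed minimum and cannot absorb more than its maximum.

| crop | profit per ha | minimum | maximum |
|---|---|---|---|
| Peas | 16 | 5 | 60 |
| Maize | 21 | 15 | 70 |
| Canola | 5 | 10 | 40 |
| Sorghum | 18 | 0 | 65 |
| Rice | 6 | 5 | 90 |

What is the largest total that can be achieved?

4290

Meeting every minimum uses 5+15+10+0+5 = 35 ha, leaving 280.
Rank by profit per ha: Maize 21 > Sorghum 18 > Peas 16 > Rice 6 > Canola 5.
Maize takes 55 more to reach its cap of 70 ; 225 left.
Give Sorghum 65 more to hit its cap of 65 ; 160 left.
Peas: +55 to 60 (cap) ; 105 left.
Give Rice 85 more to hit its cap of 90 ; 20 left.
Canola has room for 30 more but only 20 remain, so it gets 30.
Total = 16×60 + 21×70 + 5×30 + 18×65 + 6×90 = 4290.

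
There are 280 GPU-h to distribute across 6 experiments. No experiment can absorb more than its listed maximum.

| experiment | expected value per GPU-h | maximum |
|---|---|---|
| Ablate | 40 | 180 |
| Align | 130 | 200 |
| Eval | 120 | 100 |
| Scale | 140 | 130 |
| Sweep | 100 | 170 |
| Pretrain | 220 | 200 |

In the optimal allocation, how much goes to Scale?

Highest expected value per GPU-h first: Pretrain 220 > Scale 140 > Align 130 > Eval 120 > Sweep 100 > Ablate 40.
Pretrain takes 200 to reach its cap of 200 — 80 left.
Scale has room for 130 but only 80 remain, so it gets 80.

80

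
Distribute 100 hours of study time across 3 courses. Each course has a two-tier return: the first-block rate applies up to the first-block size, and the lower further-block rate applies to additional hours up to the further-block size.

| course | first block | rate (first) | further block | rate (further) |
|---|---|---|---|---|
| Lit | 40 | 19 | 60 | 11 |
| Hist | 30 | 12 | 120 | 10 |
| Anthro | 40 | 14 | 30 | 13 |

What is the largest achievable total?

Rank every tier by rate: Lit/first 19 > Anthro/first 14 > Anthro/second 13 > Hist/first 12 > Lit/second 11 > Hist/second 10.
Fill Lit first block (40 at 19) → 60 left.
Fill Anthro first block (40 at 14) → 20 left.
20 remain; put them into Anthro second at 13.
Total = 19×40 + 14×40 + 13×20 = 1580.

1580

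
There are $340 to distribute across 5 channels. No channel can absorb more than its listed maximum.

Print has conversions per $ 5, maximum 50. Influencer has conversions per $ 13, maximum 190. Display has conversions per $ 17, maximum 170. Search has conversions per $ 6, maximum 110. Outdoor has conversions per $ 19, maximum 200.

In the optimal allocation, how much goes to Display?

140

Highest conversions per $ first: Outdoor 19 > Display 17 > Influencer 13 > Search 6 > Print 5.
Outdoor: +200 to 200 (cap) → 140 left.
Display: +140 (room for 170) → 140. Pool exhausted.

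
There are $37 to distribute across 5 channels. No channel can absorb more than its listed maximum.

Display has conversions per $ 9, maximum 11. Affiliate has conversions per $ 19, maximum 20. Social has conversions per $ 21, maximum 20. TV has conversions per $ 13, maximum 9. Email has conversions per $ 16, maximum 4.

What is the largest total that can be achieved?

Order the channels by conversions per $: Social 21 > Affiliate 19 > Email 16 > TV 13 > Display 9.
Social takes 20 to reach its cap of 20 → 17 left.
Affiliate has room for 20 but only 17 remain, so it gets 17.
Total = 19×17 + 21×20 = 743.

743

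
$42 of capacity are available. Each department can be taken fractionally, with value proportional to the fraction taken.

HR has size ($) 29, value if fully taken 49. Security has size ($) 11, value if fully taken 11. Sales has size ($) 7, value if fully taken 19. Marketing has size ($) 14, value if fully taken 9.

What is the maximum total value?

Rank by value-to-size ratio: Sales 19/7≈2.71, HR 49/29≈1.69, Security 11/11≈1, Marketing 9/14≈0.643.
Take all of Sales (7 $, value 19) → 35 $ left.
HR: take in full, 29 $ for value 49 → 6 left.
Only 6 $ remain; take 6/11 of Security for value 11×6/11 = 6.
Total value = 74.

74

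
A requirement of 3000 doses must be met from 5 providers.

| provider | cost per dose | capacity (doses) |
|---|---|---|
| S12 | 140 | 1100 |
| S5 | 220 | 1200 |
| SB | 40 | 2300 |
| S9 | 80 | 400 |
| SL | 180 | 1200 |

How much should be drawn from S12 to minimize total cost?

Cheapest first:
SB at 40: take all 2300 doses — 700 still needed.
S9 at 80: take all 400 doses — 300 still needed.
S12 at 140: take 300 of its 1100 — requirement met.
SL, S5: unused.

300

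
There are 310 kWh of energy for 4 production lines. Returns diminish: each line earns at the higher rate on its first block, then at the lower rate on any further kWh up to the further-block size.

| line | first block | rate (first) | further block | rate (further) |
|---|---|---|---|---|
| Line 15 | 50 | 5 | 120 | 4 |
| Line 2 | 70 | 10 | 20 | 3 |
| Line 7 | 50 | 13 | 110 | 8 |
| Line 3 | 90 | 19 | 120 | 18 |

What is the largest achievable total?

Treat each block as its own option and order by rate: Line 3/first 19 > Line 3/second 18 > Line 7/first 13 > Line 2/first 10 > Line 7/second 8 > Line 15/first 5 > Line 15/second 4 > Line 2/second 3.
Line 3 first at 19: fill all 90 → 220 left.
Line 3/second (18): +120 → 100 left.
Line 7 first at 13: fill all 50 → 50 left.
Line 2 first at 10: only 50 left, fill 50.
Total = 19×90 + 18×120 + 13×50 + 10×50 = 5020.

5020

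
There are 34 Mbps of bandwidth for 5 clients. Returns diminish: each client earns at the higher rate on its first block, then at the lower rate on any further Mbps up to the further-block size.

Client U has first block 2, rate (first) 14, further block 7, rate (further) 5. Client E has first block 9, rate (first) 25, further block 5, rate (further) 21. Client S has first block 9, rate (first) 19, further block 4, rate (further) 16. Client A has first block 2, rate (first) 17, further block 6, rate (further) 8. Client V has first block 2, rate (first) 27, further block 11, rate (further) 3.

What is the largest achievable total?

689

Order all 10 blocks by rate: Client V/tier1 27 > Client E/tier1 25 > Client E/tier2 21 > Client S/tier1 19 > Client A/tier1 17 > Client S/tier2 16 > Client U/tier1 14 > Client A/tier2 8 > Client U/tier2 5 > Client V/tier2 3.
Fill Client V tier1 block (2 at 27) → 32 left.
Fill Client E tier1 block (9 at 25) → 23 left.
Client E tier2 at 21: fill all 5 → 18 left.
Client S tier1 at 19: fill all 9 → 9 left.
Client A/tier1 (17): +2 → 7 left.
Fill Client S tier2 block (4 at 16) → 3 left.
Fill Client U tier1 block (2 at 14) → 1 left.
Client A/tier2: +1 of 6 at 8; pool empty.
Total = 27×2 + 25×9 + 21×5 + 19×9 + 17×2 + 16×4 + 14×2 + 8×1 = 689.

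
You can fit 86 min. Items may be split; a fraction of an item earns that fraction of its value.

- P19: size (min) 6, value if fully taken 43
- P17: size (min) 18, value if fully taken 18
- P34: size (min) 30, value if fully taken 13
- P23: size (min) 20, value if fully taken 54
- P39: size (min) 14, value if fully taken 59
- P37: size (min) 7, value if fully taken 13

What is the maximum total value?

196.1

Rank by value-to-size ratio: P19 43/6≈7.17, P39 59/14≈4.21, P23 54/20≈2.7, P37 13/7≈1.86, P17 18/18≈1, P34 13/30≈0.433.
P19: take in full, 6 min for value 43 ; 80 left.
P39: take in full, 14 min for value 59 ; 66 left.
Take all of P23 (20 min, value 54) ; 46 min left.
All 7 min of P37 fit (value 13) ; 39 remain.
Take all of P17 (18 min, value 18) ; 21 min left.
Fill the last 21 min with part of P34: 21/30 of it earns 9.1.
Total value = 196.1.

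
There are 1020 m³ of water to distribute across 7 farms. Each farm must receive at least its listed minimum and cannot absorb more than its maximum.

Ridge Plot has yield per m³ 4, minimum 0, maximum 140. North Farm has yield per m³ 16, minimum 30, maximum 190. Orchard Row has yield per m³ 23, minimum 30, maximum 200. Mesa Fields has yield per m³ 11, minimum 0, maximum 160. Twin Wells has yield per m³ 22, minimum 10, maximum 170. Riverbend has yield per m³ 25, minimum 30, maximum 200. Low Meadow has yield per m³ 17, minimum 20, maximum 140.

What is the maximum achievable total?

20080

Meeting every minimum uses 0+30+30+0+10+30+20 = 120 m³, leaving 900.
Rank by yield per m³: Riverbend 25 > Orchard Row 23 > Twin Wells 22 > Low Meadow 17 > North Farm 16 > Mesa Fields 11 > Ridge Plot 4.
Riverbend takes 170 more to reach its cap of 200 ; 730 left.
Give Orchard Row 170 more to hit its cap of 200 ; 560 left.
Twin Wells takes 160 more to reach its cap of 170 ; 400 left.
Low Meadow takes 120 more to reach its cap of 140 ; 280 left.
North Farm takes 160 more to reach its cap of 190 ; 120 left.
Mesa Fields: +120 (room for 160) → 120. Pool exhausted.
Total = 16×190 + 23×200 + 11×120 + 22×170 + 25×200 + 17×140 = 20080.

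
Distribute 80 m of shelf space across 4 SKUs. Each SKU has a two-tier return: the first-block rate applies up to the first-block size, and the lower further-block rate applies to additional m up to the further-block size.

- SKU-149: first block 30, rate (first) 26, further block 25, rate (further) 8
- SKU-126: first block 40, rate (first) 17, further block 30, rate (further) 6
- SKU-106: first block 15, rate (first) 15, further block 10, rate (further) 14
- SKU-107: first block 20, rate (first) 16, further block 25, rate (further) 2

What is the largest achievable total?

1620

Treat each block as its own option and order by rate: SKU-149/tier1 26 > SKU-126/tier1 17 > SKU-107/tier1 16 > SKU-106/tier1 15 > SKU-106/tier2 14 > SKU-149/tier2 8 > SKU-126/tier2 6 > SKU-107/tier2 2.
Fill SKU-149 tier1 block (30 at 26) → 50 left.
SKU-126 tier1 at 17: fill all 40 → 10 left.
10 remain; put them into SKU-107 tier1 at 16.
Total = 26×30 + 17×40 + 16×10 = 1620.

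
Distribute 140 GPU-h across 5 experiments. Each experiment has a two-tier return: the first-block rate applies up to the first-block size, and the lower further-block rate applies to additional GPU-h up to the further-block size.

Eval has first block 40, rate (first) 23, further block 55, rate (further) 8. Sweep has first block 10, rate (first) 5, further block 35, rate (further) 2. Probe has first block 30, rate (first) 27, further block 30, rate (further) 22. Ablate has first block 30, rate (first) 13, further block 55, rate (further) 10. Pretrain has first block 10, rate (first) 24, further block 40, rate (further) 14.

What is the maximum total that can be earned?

Order all 10 blocks by rate: Probe/tier1 27 > Pretrain/tier1 24 > Eval/tier1 23 > Probe/tier2 22 > Pretrain/tier2 14 > Ablate/tier1 13 > Ablate/tier2 10 > Eval/tier2 8 > Sweep/tier1 5 > Sweep/tier2 2.
Fill Probe tier1 block (30 at 27) — 110 left.
Pretrain tier1 at 24: fill all 10 — 100 left.
Fill Eval tier1 block (40 at 23) — 60 left.
Fill Probe tier2 block (30 at 22) — 30 left.
Pretrain/tier2: +30 of 40 at 14; pool empty.
Total = 27×30 + 24×10 + 23×40 + 22×30 + 14×30 = 3050.

3050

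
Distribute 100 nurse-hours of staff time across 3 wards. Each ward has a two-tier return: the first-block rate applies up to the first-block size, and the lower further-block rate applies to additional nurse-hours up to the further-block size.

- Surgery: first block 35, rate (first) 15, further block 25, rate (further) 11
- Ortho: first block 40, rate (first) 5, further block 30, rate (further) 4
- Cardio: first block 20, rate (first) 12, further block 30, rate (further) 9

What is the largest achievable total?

Order all 6 blocks by rate: Surgery/tier1 15 > Cardio/tier1 12 > Surgery/tier2 11 > Cardio/tier2 9 > Ortho/tier1 5 > Ortho/tier2 4.
Surgery/tier1 (15): +35 → 65 left.
Cardio/tier1 (12): +20 → 45 left.
Surgery tier2 at 11: fill all 25 → 20 left.
Cardio tier2 at 9: only 20 left, fill 20.
Total = 15×35 + 12×20 + 11×25 + 9×20 = 1220.

1220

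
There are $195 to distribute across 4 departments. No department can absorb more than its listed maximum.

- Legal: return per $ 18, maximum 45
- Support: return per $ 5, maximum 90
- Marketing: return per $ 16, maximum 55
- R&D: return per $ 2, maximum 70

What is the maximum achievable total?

Highest return per $ first: Legal 18 > Marketing 16 > Support 5 > R&D 2.
Legal: +45 to 45 (cap) — 150 left.
Marketing: +55 to 55 (cap) — 95 left.
Support: +90 to 90 (cap) — 5 left.
R&D has room for 70 but only 5 remain, so it gets 5.
Total = 18×45 + 5×90 + 16×55 + 2×5 = 2150.

2150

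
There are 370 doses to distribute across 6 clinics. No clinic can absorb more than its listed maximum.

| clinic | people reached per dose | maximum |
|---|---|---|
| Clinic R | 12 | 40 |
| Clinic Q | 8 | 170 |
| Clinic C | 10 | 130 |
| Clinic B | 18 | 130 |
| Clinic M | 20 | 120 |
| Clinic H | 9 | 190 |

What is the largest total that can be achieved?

Order the clinics by people reached per dose: Clinic M 20 > Clinic B 18 > Clinic R 12 > Clinic C 10 > Clinic H 9 > Clinic Q 8.
Give Clinic M 120 to hit its cap of 120 ; 250 left.
Clinic B: +130 to 130 (cap) ; 120 left.
Give Clinic R 40 to hit its cap of 40 ; 80 left.
Clinic C has room for 130 but only 80 remain, so it gets 80.
Total = 12×40 + 10×80 + 18×130 + 20×120 = 6020.

6020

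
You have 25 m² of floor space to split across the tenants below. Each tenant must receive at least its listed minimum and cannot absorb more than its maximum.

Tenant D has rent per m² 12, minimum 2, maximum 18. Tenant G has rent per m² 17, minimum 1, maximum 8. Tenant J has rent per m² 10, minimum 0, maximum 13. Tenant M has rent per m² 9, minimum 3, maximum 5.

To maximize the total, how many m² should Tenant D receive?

14

Meeting every minimum uses 2+1+0+3 = 6 m², leaving 19.
Order the tenants by rent per m²: Tenant G 17 > Tenant D 12 > Tenant J 10 > Tenant M 9.
Tenant G takes 7 more to reach its cap of 8 — 12 left.
Tenant D has room for 16 more but only 12 remain, so it gets 14.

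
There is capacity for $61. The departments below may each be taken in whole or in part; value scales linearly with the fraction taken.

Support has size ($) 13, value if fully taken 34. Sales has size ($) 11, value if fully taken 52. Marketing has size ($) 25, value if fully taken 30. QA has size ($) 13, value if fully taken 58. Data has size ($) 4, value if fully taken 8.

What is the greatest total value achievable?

176

Best value per unit of size first: Sales 52/11≈4.73, QA 58/13≈4.46, Support 34/13≈2.62, Data 8/4≈2, Marketing 30/25≈1.2.
Take all of Sales (11 $, value 52) — 50 $ left.
QA: take in full, 13 $ for value 58 — 37 left.
Take all of Support (13 $, value 34) — 24 $ left.
All 4 $ of Data fit (value 8) — 20 remain.
Fill the last 20 $ with part of Marketing: 20/25 of it earns 24.
Total value = 176.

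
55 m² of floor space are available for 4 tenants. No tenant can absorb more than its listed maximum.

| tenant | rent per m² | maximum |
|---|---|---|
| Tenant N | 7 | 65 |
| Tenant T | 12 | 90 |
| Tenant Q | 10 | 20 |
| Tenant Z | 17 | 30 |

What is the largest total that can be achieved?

810

Rank by rent per m²: Tenant Z 17 > Tenant T 12 > Tenant Q 10 > Tenant N 7.
Tenant Z takes 30 to reach its cap of 30 — 25 left.
Only 25 left; Tenant T takes them to reach 25.
Total = 12×25 + 17×30 = 810.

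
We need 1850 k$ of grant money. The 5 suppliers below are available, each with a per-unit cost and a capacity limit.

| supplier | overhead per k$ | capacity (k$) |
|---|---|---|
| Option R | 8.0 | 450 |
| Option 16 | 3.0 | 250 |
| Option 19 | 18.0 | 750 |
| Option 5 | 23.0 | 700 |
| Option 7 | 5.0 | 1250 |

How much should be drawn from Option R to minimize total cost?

350

Use suppliers in increasing cost order.
Option 16 (3.0): use full 250 → 1600 k$ to go.
Option 7 (5.0): use full 1250 → 350 k$ to go.
Take 350 from Option R at 8.0 to finish.
Option 19, Option 5: unused.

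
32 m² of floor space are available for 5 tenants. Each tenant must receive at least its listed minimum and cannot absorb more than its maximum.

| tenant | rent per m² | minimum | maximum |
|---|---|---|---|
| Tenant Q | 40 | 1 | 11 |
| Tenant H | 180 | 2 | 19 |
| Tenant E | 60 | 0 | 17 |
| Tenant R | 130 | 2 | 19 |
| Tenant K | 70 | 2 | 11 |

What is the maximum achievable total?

4900

Meeting every minimum uses 1+2+0+2+2 = 7 m², leaving 25.
Order the tenants by rent per m²: Tenant H 180 > Tenant R 130 > Tenant K 70 > Tenant E 60 > Tenant Q 40.
Tenant H: +17 to 19 (cap) ; 8 left.
Only 8 left; Tenant R takes them to reach 10.
Total = 40×1 + 180×19 + 130×10 + 70×2 = 4900.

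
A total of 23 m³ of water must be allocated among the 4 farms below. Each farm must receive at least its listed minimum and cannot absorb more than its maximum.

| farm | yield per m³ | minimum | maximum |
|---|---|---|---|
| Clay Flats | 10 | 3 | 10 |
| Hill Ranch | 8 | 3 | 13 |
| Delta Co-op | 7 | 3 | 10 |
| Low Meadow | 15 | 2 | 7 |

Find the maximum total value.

250

Meeting every minimum uses 3+3+3+2 = 11 m³, leaving 12.
Rank by yield per m³: Low Meadow 15 > Clay Flats 10 > Hill Ranch 8 > Delta Co-op 7.
Low Meadow: +5 to 7 (cap) ; 7 left.
Give Clay Flats 7 more to hit its cap of 10 ; 0 left.
Total = 10×10 + 8×3 + 7×3 + 15×7 = 250.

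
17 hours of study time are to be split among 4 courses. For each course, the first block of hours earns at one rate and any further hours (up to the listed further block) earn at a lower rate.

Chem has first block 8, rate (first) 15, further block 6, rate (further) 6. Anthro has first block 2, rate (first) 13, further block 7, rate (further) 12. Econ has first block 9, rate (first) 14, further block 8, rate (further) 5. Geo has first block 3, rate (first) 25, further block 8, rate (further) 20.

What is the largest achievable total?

325

Order all 8 blocks by rate: Geo/T1 25 > Geo/T2 20 > Chem/T1 15 > Econ/T1 14 > Anthro/T1 13 > Anthro/T2 12 > Chem/T2 6 > Econ/T2 5.
Fill Geo T1 block (3 at 25) ; 14 left.
Geo/T2 (20): +8 ; 6 left.
Chem T1 at 15: only 6 left, fill 6.
Total = 25×3 + 20×8 + 15×6 = 325.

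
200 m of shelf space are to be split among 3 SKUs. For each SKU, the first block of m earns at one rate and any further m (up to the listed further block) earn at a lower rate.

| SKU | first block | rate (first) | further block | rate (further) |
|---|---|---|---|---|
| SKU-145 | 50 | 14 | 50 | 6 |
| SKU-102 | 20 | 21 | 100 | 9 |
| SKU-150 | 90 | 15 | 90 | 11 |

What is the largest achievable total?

2910

Order all 6 blocks by rate: SKU-102/tier1 21 > SKU-150/tier1 15 > SKU-145/tier1 14 > SKU-150/tier2 11 > SKU-102/tier2 9 > SKU-145/tier2 6.
SKU-102/tier1 (21): +20 ; 180 left.
Fill SKU-150 tier1 block (90 at 15) ; 90 left.
SKU-145/tier1 (14): +50 ; 40 left.
SKU-150/tier2: +40 of 90 at 11; pool empty.
Total = 21×20 + 15×90 + 14×50 + 11×40 = 2910.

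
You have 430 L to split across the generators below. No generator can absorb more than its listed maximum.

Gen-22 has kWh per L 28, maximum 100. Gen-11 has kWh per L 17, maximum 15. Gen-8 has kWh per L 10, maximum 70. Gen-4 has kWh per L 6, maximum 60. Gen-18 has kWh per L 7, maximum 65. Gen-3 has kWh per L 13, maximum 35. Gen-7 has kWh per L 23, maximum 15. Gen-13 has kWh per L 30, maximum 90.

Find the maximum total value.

Highest kWh per L first: Gen-13 30 > Gen-22 28 > Gen-7 23 > Gen-11 17 > Gen-3 13 > Gen-8 10 > Gen-18 7 > Gen-4 6.
Gen-13 takes 90 to reach its cap of 90 → 340 left.
Gen-22: +100 to 100 (cap) → 240 left.
Give Gen-7 15 to hit its cap of 15 → 225 left.
Give Gen-11 15 to hit its cap of 15 → 210 left.
Gen-3 takes 35 to reach its cap of 35 → 175 left.
Gen-8 takes 70 to reach its cap of 70 → 105 left.
Gen-18 takes 65 to reach its cap of 65 → 40 left.
Gen-4 has room for 60 but only 40 remain, so it gets 40.
Total = 28×100 + 17×15 + 10×70 + 6×40 + 7×65 + 13×35 + 23×15 + 30×90 = 7950.

7950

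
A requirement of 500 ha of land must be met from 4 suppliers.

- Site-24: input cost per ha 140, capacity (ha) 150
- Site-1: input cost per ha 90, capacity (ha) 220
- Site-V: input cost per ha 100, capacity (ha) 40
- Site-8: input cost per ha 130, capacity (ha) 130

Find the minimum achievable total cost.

Use suppliers in increasing cost order.
Site-1 at 90: take all 220 ha ; 280 still needed.
Take 40 from Site-V at 100 ; need 240 more.
Site-8 at 130: take all 130 ha ; 110 still needed.
Site-24 (140): take the remaining 110 ; done.
Cost = 220×90 + 40×100 + 130×130 + 110×140 = 56100.

56100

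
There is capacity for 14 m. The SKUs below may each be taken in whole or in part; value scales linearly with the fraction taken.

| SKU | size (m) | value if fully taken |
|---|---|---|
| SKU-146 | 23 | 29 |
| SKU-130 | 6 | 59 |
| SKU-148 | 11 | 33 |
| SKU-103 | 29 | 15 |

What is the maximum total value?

83

Best value per unit of size first: SKU-130 59/6≈9.83, SKU-148 33/11≈3, SKU-146 29/23≈1.26, SKU-103 15/29≈0.517.
All 6 m of SKU-130 fit (value 59) — 8 remain.
8 m left: a 8/11 share of SKU-148 gives 33×8/11 = 24.
Total value = 83.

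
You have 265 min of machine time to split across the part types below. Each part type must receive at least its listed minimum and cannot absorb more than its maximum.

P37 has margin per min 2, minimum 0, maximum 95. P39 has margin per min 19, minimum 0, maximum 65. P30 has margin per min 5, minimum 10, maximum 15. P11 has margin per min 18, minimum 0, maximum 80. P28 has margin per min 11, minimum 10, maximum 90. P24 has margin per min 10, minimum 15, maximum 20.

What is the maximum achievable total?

3915

Meeting every minimum uses 0+0+10+0+10+15 = 35 min, leaving 230.
Order the part types by margin per min: P39 19 > P11 18 > P28 11 > P24 10 > P30 5 > P37 2.
P39 takes 65 more to reach its cap of 65 → 165 left.
Give P11 80 more to hit its cap of 80 → 85 left.
P28: +80 to 90 (cap) → 5 left.
P24 takes 5 more to reach its cap of 20 → 0 left.
Total = 19×65 + 5×10 + 18×80 + 11×90 + 10×20 = 3915.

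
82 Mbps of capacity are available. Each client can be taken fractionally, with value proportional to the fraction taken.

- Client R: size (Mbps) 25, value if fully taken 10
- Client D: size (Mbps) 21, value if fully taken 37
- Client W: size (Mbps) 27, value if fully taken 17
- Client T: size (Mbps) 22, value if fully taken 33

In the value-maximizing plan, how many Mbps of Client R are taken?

Sort by value density: Client D 37/21≈1.76, Client T 33/22≈1.5, Client W 17/27≈0.63, Client R 10/25≈0.4.
Client D: take in full, 21 Mbps for value 37 ; 61 left.
All 22 Mbps of Client T fit (value 33) ; 39 remain.
Take all of Client W (27 Mbps, value 17) ; 12 Mbps left.
Only 12 Mbps remain; take 12/25 of Client R for value 10×12/25 = 4.8.

12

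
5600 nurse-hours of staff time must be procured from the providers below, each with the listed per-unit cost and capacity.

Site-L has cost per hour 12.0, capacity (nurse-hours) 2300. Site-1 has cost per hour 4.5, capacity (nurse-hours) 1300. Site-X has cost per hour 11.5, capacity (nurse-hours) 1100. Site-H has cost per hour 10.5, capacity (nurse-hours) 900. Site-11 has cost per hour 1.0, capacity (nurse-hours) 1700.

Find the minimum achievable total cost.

36850

Use providers in increasing cost order.
Site-11 (1.0): use full 1700 ; 3900 nurse-hours to go.
Site-1 (4.5): use full 1300 ; 2600 nurse-hours to go.
Site-H at 10.5: take all 900 nurse-hours ; 1700 still needed.
Site-X at 11.5: take all 1100 nurse-hours ; 600 still needed.
Take 600 from Site-L at 12.0 to finish.
Cost = 1700×1.0 + 1300×4.5 + 900×10.5 + 1100×11.5 + 600×12.0 = 36850.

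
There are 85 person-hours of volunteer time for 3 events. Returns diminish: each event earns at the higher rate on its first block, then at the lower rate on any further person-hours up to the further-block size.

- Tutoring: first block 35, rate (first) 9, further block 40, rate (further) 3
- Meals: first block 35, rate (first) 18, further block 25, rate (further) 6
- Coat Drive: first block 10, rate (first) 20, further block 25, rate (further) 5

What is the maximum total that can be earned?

Rank every tier by rate: Coat Drive/tier1 20 > Meals/tier1 18 > Tutoring/tier1 9 > Meals/tier2 6 > Coat Drive/tier2 5 > Tutoring/tier2 3.
Coat Drive tier1 at 20: fill all 10 → 75 left.
Meals tier1 at 18: fill all 35 → 40 left.
Tutoring/tier1 (9): +35 → 5 left.
Meals/tier2: +5 of 25 at 6; pool empty.
Total = 20×10 + 18×35 + 9×35 + 6×5 = 1175.

1175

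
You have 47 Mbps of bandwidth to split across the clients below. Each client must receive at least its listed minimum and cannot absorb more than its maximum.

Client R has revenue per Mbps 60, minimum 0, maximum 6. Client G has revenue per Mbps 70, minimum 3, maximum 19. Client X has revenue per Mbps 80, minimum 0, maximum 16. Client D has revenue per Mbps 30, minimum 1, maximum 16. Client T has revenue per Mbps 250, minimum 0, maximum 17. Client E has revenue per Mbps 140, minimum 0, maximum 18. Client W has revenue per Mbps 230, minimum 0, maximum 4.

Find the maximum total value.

Meeting every minimum uses 0+3+0+1+0+0+0 = 4 Mbps, leaving 43.
Order the clients by revenue per Mbps: Client T 250 > Client W 230 > Client E 140 > Client X 80 > Client G 70 > Client R 60 > Client D 30.
Client T: +17 to 17 (cap) — 26 left.
Give Client W 4 more to hit its cap of 4 — 22 left.
Give Client E 18 more to hit its cap of 18 — 4 left.
Client X: +4 (room for 16) → 4. Pool exhausted.
Total = 70×3 + 80×4 + 30×1 + 250×17 + 140×18 + 230×4 = 8250.

8250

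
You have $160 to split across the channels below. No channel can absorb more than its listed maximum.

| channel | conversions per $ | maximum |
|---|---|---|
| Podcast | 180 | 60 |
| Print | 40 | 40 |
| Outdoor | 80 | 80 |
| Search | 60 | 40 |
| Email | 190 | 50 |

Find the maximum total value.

24300

Highest conversions per $ first: Email 190 > Podcast 180 > Outdoor 80 > Search 60 > Print 40.
Email: +50 to 50 (cap) ; 110 left.
Podcast: +60 to 60 (cap) ; 50 left.
Only 50 left; Outdoor takes them to reach 50.
Total = 180×60 + 80×50 + 190×50 = 24300.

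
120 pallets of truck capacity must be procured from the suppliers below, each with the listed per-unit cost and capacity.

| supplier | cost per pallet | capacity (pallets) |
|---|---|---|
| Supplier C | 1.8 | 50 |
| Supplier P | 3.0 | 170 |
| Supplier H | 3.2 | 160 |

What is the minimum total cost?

Fill from the cheapest supplier first.
Supplier C (1.8): use full 50 — 70 pallets to go.
Supplier P at 3.0: take 70 of its 170 — requirement met.
Supplier H: unused.
Cost = 50×1.8 + 70×3.0 = 300.

300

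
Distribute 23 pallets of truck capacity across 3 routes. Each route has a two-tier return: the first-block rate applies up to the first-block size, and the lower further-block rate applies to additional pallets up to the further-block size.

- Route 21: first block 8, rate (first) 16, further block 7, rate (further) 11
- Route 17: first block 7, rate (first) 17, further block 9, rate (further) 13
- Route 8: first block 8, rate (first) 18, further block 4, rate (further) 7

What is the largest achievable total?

391

Rank every tier by rate: Route 8/first 18 > Route 17/first 17 > Route 21/first 16 > Route 17/second 13 > Route 21/second 11 > Route 8/second 7.
Route 8/first (18): +8 — 15 left.
Route 17 first at 17: fill all 7 — 8 left.
Route 21/first (16): +8 — 0 left.
Total = 18×8 + 17×7 + 16×8 = 391.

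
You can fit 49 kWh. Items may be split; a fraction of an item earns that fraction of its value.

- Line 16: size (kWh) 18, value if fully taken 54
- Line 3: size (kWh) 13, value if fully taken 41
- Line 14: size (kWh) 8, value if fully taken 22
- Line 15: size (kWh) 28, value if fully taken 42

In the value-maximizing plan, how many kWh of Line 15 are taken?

Best value per unit of size first: Line 3 41/13≈3.15, Line 16 54/18≈3, Line 14 22/8≈2.75, Line 15 42/28≈1.5.
Take all of Line 3 (13 kWh, value 41) — 36 kWh left.
All 18 kWh of Line 16 fit (value 54) — 18 remain.
All 8 kWh of Line 14 fit (value 22) — 10 remain.
10 kWh left: a 10/28 share of Line 15 gives 42×10/28 = 15.

10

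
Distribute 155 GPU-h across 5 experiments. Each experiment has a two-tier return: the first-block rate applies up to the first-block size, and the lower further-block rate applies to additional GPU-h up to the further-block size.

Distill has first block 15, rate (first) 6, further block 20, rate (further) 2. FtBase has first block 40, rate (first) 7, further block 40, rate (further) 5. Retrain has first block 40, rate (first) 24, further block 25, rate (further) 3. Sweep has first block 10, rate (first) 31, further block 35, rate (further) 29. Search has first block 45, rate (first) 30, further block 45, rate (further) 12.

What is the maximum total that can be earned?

3935

Order all 10 blocks by rate: Sweep/first 31 > Search/first 30 > Sweep/second 29 > Retrain/first 24 > Search/second 12 > FtBase/first 7 > Distill/first 6 > FtBase/second 5 > Retrain/second 3 > Distill/second 2.
Sweep/first (31): +10 — 145 left.
Search first at 30: fill all 45 — 100 left.
Sweep/second (29): +35 — 65 left.
Retrain first at 24: fill all 40 — 25 left.
Search/second: +25 of 45 at 12; pool empty.
Total = 31×10 + 30×45 + 29×35 + 24×40 + 12×25 = 3935.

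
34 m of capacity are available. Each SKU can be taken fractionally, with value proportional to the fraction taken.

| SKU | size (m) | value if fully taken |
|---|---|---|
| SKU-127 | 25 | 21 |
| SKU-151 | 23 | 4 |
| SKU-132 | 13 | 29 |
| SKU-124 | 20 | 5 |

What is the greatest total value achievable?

46.64

Sort by value density: SKU-132 29/13≈2.23, SKU-127 21/25≈0.84, SKU-124 5/20≈0.25, SKU-151 4/23≈0.174.
All 13 m of SKU-132 fit (value 29) ; 21 remain.
21 m left: a 21/25 share of SKU-127 gives 21×21/25 = 17.64.
Total value = 46.64.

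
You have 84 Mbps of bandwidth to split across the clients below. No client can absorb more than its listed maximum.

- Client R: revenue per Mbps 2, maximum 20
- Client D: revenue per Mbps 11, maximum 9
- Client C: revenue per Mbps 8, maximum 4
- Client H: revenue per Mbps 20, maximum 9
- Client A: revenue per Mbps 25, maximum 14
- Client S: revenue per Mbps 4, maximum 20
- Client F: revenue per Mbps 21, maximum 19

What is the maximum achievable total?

Rank by revenue per Mbps: Client A 25 > Client F 21 > Client H 20 > Client D 11 > Client C 8 > Client S 4 > Client R 2.
Client A takes 14 to reach its cap of 14 → 70 left.
Client F takes 19 to reach its cap of 19 → 51 left.
Client H takes 9 to reach its cap of 9 → 42 left.
Give Client D 9 to hit its cap of 9 → 33 left.
Give Client C 4 to hit its cap of 4 → 29 left.
Client S takes 20 to reach its cap of 20 → 9 left.
Client R has room for 20 but only 9 remain, so it gets 9.
Total = 2×9 + 11×9 + 8×4 + 20×9 + 25×14 + 4×20 + 21×19 = 1158.

1158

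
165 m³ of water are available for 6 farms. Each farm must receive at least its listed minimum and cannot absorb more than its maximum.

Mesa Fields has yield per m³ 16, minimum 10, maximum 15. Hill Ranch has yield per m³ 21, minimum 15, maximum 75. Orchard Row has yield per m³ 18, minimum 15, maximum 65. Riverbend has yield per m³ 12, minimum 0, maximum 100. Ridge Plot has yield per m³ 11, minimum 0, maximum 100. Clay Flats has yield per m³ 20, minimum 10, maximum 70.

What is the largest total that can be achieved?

Meeting every minimum uses 10+15+15+0+0+10 = 50 m³, leaving 115.
Highest yield per m³ first: Hill Ranch 21 > Clay Flats 20 > Orchard Row 18 > Mesa Fields 16 > Riverbend 12 > Ridge Plot 11.
Hill Ranch: +60 to 75 (cap) → 55 left.
Only 55 left; Clay Flats takes them to reach 65.
Total = 16×10 + 21×75 + 18×15 + 20×65 = 3305.

3305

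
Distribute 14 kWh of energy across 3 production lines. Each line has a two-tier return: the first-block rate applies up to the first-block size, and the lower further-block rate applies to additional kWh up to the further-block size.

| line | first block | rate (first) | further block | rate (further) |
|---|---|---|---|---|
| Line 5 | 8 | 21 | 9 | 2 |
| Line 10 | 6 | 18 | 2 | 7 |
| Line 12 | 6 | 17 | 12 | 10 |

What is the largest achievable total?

Order all 6 blocks by rate: Line 5/tier1 21 > Line 10/tier1 18 > Line 12/tier1 17 > Line 12/tier2 10 > Line 10/tier2 7 > Line 5/tier2 2.
Fill Line 5 tier1 block (8 at 21) → 6 left.
Line 10 tier1 at 18: fill all 6 → 0 left.
Total = 21×8 + 18×6 = 276.

276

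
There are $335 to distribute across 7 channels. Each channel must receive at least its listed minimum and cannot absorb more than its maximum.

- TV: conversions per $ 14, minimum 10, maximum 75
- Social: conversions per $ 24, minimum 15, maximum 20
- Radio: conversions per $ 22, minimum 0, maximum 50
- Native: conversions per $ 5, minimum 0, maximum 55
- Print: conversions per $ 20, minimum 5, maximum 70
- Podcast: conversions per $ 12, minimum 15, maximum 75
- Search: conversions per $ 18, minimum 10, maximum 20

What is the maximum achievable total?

5415

Meeting every minimum uses 10+15+0+0+5+15+10 = 55 $, leaving 280.
Highest conversions per $ first: Social 24 > Radio 22 > Print 20 > Search 18 > TV 14 > Podcast 12 > Native 5.
Give Social 5 more to hit its cap of 20 → 275 left.
Give Radio 50 more to hit its cap of 50 → 225 left.
Give Print 65 more to hit its cap of 70 → 160 left.
Search: +10 to 20 (cap) → 150 left.
TV: +65 to 75 (cap) → 85 left.
Podcast: +60 to 75 (cap) → 25 left.
Native has room for 55 more but only 25 remain, so it gets 25.
Total = 14×75 + 24×20 + 22×50 + 5×25 + 20×70 + 12×75 + 18×20 = 5415.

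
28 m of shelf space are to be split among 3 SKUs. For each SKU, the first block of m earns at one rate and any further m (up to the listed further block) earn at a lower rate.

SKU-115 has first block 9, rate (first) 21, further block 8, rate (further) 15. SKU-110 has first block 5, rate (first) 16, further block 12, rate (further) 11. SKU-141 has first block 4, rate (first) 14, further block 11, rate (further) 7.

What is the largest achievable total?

Rank every tier by rate: SKU-115/T1 21 > SKU-110/T1 16 > SKU-115/T2 15 > SKU-141/T1 14 > SKU-110/T2 11 > SKU-141/T2 7.
Fill SKU-115 T1 block (9 at 21) → 19 left.
SKU-110/T1 (16): +5 → 14 left.
SKU-115/T2 (15): +8 → 6 left.
Fill SKU-141 T1 block (4 at 14) → 2 left.
2 remain; put them into SKU-110 T2 at 11.
Total = 21×9 + 16×5 + 15×8 + 14×4 + 11×2 = 467.

467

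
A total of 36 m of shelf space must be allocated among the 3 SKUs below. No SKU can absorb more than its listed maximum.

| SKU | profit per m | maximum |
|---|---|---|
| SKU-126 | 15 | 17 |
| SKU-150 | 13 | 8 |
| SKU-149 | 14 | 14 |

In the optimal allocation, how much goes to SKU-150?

5

Order the SKUs by profit per m: SKU-126 15 > SKU-149 14 > SKU-150 13.
SKU-126: +17 to 17 (cap) ; 19 left.
SKU-149 takes 14 to reach its cap of 14 ; 5 left.
SKU-150 has room for 8 but only 5 remain, so it gets 5.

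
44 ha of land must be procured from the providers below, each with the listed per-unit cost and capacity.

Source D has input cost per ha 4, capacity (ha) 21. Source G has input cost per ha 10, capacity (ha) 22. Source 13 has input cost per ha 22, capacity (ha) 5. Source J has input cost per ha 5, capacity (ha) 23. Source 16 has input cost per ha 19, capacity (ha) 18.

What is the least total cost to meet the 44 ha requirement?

199

Use providers in increasing cost order.
Source D at 4: take all 21 ha → 23 still needed.
Source J at 5: take all 23 ha → 0 still needed.
Source G, Source 16, Source 13: unused.
Cost = 21×4 + 23×5 = 199.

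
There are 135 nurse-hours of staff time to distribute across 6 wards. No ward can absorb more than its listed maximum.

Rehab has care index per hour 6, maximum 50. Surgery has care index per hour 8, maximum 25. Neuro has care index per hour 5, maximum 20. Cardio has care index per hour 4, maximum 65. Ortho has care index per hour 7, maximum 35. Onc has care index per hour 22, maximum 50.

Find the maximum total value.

1695

Order the wards by care index per hour: Onc 22 > Surgery 8 > Ortho 7 > Rehab 6 > Neuro 5 > Cardio 4.
Onc: +50 to 50 (cap) ; 85 left.
Surgery: +25 to 25 (cap) ; 60 left.
Ortho: +35 to 35 (cap) ; 25 left.
Rehab has room for 50 but only 25 remain, so it gets 25.
Total = 6×25 + 8×25 + 7×35 + 22×50 = 1695.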